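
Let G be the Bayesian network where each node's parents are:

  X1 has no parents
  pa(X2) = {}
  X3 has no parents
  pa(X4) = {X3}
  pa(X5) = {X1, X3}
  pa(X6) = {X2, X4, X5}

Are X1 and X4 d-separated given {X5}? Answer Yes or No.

We examine all 2 paths between X1 and X4:
Path 1: X1 → X5 → X6 ← X4
  X5 is a chain here and X5 is conditioned on, so the path is blocked at X5.
Path 2: X1 → X5 ← X3 → X4
  X5 is a collider and X5 is conditioned on, which opens it; X3 is a fork and X3 is not conditioned on — no node blocks this path, so it is active.
Because an active path exists, X1 and X4 are not d-separated.

No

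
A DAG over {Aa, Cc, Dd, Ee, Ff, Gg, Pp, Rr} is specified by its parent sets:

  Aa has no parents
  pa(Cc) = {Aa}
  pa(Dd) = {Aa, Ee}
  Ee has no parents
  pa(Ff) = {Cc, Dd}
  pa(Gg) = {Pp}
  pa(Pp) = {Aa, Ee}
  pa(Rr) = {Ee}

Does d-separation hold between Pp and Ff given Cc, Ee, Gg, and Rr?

No

We examine all 4 paths between Pp and Ff:
  1. Pp ← Aa → Cc → Ff — Aa:fork[open]; Cc:chain[blocks] ⇒ blocked
  2. Pp ← Aa → Dd → Ff — Aa:fork[open]; Dd:chain[open] ⇒ active
  3. Pp ← Ee → Dd ← Aa → Cc → Ff — Ee:fork[blocks]; Dd:collider[blocks]; Aa:fork[open]; Cc:chain[blocks] ⇒ blocked
  4. Pp ← Ee → Dd → Ff — Ee:fork[blocks]; Dd:chain[open] ⇒ blocked
Because an active path exists, Pp and Ff are not d-separated.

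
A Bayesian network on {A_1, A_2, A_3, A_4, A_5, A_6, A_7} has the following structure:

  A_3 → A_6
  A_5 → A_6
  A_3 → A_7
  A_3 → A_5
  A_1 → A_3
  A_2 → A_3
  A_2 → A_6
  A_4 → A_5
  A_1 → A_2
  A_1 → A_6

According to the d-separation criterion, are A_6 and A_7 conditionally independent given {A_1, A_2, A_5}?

6 paths connect A_6 and A_7; each must be blocked for d-separation to hold:
Path 1: A_6 ← A_2 ← A_1 → A_3 → A_7
  A_2 is a chain here and A_2 is conditioned on, so the path is blocked at A_2.
Path 2: A_6 ← A_2 → A_3 → A_7
  A_2 is a fork here and A_2 is conditioned on, so the path is blocked at A_2.
Path 3: A_6 ← A_1 → A_2 → A_3 → A_7
  A_1 is a fork here and A_1 is conditioned on, so the path is blocked at A_1.
Path 4: A_6 ← A_1 → A_3 → A_7
  A_1 is a fork here and A_1 is conditioned on, so the path is blocked at A_1.
Path 5: A_6 ← A_5 ← A_3 → A_7
  A_5 is a chain here and A_5 is conditioned on, so the path is blocked at A_5.
Path 6: A_6 ← A_3 → A_7
  A_3 is a fork and A_3 is not conditioned on — no node blocks this path, so it is active.
At least one path is unblocked, so d-separation fails.

No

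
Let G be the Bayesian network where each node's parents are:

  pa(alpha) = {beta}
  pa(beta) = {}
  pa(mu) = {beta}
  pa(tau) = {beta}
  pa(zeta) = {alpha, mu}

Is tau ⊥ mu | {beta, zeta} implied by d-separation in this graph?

Yes — tau and mu are d-separated given {beta, zeta}.

There are 2 undirected paths between tau and mu; checking each against the conditioning set {beta, zeta}:
  1. tau ← beta → mu — beta:fork[blocks] ⇒ blocked
  2. tau ← beta → alpha → zeta ← mu — beta:fork[blocks]; alpha:chain[open]; zeta:collider[open] ⇒ blocked
Every path is blocked, so tau and mu are d-separated given {beta, zeta}.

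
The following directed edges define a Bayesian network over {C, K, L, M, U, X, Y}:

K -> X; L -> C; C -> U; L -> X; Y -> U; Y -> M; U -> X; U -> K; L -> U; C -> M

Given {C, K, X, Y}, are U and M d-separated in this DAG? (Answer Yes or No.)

Enumerating the 5 paths from U to M and testing each for blocking by {C, K, X, Y}:
  1. U ← C → M — C:fork[blocks] ⇒ blocked
  2. U ← L → C → M — L:fork[open]; C:chain[blocks] ⇒ blocked
  3. U ← Y → M — Y:fork[blocks] ⇒ blocked
  4. U → K → X ← L → C → M — K:chain[blocks]; X:collider[open]; L:fork[open]; C:chain[blocks] ⇒ blocked
  5. U → X ← L → C → M — X:collider[open]; L:fork[open]; C:chain[blocks] ⇒ blocked
All paths are blocked; U ⊥ M | {C, K, X, Y} holds.

Yes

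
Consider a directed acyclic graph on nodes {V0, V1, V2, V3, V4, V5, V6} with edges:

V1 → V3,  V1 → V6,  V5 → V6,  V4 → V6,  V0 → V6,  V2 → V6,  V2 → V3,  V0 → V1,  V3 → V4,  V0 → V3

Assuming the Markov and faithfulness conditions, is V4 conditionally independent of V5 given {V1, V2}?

Yes — V4 and V5 are d-separated given {V1, V2}.

Enumerating the 6 paths from V4 to V5 and testing each for blocking by {V1, V2}:
Path 1: V4 → V6 ← V5
  V6 is a collider here and neither V6 nor any of its descendants is conditioned on, so the collider stays closed — the path is blocked at V6.
Path 2: V4 ← V3 ← V0 → V6 ← V5
  V6 is a collider here and neither V6 nor any of its descendants is conditioned on, so the collider stays closed — the path is blocked at V6.
Path 3: V4 ← V3 ← V0 → V1 → V6 ← V5
  V1 is a chain here and V1 is conditioned on, so the path is blocked at V1.
Path 4: V4 ← V3 ← V2 → V6 ← V5
  V2 is a fork here and V2 is conditioned on, so the path is blocked at V2.
Path 5: V4 ← V3 ← V1 ← V0 → V6 ← V5
  V1 is a chain here and V1 is conditioned on, so the path is blocked at V1.
Path 6: V4 ← V3 ← V1 → V6 ← V5
  V1 is a fork here and V1 is conditioned on, so the path is blocked at V1.
Every path is blocked, so V4 and V5 are d-separated given {V1, V2}.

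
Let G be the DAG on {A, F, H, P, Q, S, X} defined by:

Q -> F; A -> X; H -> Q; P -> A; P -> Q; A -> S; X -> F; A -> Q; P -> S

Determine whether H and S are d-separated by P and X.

We examine all 6 paths between H and S:
  1. H → Q ← A → S — Q:collider[blocks]; A:fork[open] ⇒ blocked
  2. H → Q ← A ← P → S — Q:collider[blocks]; A:chain[open]; P:fork[blocks] ⇒ blocked
  3. H → Q ← P → A → S — Q:collider[blocks]; P:fork[blocks]; A:chain[open] ⇒ blocked
  4. H → Q ← P → S — Q:collider[blocks]; P:fork[blocks] ⇒ blocked
  5. H → Q → F ← X ← A → S — Q:chain[open]; F:collider[blocks]; X:chain[blocks]; A:fork[open] ⇒ blocked
  6. H → Q → F ← X ← A ← P → S — Q:chain[open]; F:collider[blocks]; X:chain[blocks]; A:chain[open]; P:fork[blocks] ⇒ blocked
All paths are blocked; H ⊥ S | {P, X} holds.

Yes — H and S are d-separated given {P, X}.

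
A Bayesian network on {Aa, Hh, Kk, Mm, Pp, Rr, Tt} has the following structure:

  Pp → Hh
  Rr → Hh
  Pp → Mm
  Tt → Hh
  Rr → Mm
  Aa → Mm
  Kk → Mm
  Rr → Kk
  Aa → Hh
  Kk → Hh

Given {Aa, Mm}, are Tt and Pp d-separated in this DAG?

There are 6 undirected paths between Tt and Pp; checking each against the conditioning set {Aa, Mm}:
Path 1: Tt → Hh ← Pp
  Hh is a collider here and neither Hh nor any of its descendants is conditioned on, so the collider stays closed — the path is blocked at Hh.
Path 2: Tt → Hh ← Aa → Mm ← Pp
  Hh is a collider here and neither Hh nor any of its descendants is conditioned on, so the collider stays closed — the path is blocked at Hh.
Path 3: Tt → Hh ← Kk ← Rr → Mm ← Pp
  Hh is a collider here and neither Hh nor any of its descendants is conditioned on, so the collider stays closed — the path is blocked at Hh.
Path 4: Tt → Hh ← Kk → Mm ← Pp
  Hh is a collider here and neither Hh nor any of its descendants is conditioned on, so the collider stays closed — the path is blocked at Hh.
Path 5: Tt → Hh ← Rr → Kk → Mm ← Pp
  Hh is a collider here and neither Hh nor any of its descendants is conditioned on, so the collider stays closed — the path is blocked at Hh.
Path 6: Tt → Hh ← Rr → Mm ← Pp
  Hh is a collider here and neither Hh nor any of its descendants is conditioned on, so the collider stays closed — the path is blocked at Hh.
All paths are blocked; Tt ⊥ Pp | {Aa, Mm} holds.

Yes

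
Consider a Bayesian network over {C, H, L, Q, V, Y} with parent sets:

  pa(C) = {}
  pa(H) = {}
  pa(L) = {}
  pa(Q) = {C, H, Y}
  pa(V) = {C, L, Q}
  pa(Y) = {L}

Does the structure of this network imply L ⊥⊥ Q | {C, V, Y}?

Enumerating the 3 paths from L to Q and testing each for blocking by {C, V, Y}:
  1. L → Y → Q — Y:chain[blocks] ⇒ blocked
  2. L → V ← Q — V:collider[open] ⇒ active
  3. L → V ← C → Q — V:collider[open]; C:fork[blocks] ⇒ blocked
Because an active path exists, L and Q are not d-separated.

No — L and Q are not d-separated given {C, V, Y}.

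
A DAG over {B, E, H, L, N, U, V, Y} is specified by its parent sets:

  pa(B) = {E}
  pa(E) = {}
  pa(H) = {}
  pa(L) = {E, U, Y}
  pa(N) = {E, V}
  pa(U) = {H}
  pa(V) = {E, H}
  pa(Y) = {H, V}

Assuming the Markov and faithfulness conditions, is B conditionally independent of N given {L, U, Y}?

6 paths connect B and N; each must be blocked for d-separation to hold:
Path 1: B ← E → L ← Y ← V → N
  Y is a chain here and Y is conditioned on, so the path is blocked at Y.
Path 2: B ← E → L ← Y ← H → V → N
  Y is a chain here and Y is conditioned on, so the path is blocked at Y.
Path 3: B ← E → L ← U ← H → Y ← V → N
  U is a chain here and U is conditioned on, so the path is blocked at U.
Path 4: B ← E → L ← U ← H → V → N
  U is a chain here and U is conditioned on, so the path is blocked at U.
Path 5: B ← E → N
  E is a fork and E is not conditioned on — no node blocks this path, so it is active.
Path 6: B ← E → V → N
  E is a fork and E is not conditioned on; V is a chain and V is not conditioned on — no node blocks this path, so it is active.
At least one path is unblocked, so d-separation fails.

No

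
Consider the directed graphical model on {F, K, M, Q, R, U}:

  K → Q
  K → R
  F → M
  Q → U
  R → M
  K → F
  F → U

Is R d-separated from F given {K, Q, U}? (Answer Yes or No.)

Enumerating the 3 paths from R to F and testing each for blocking by {K, Q, U}:
Path 1: R → M ← F
  M is a collider here and neither M nor any of its descendants is conditioned on, so the collider stays closed — the path is blocked at M.
Path 2: R ← K → F
  K is a fork here and K is conditioned on, so the path is blocked at K.
Path 3: R ← K → Q → U ← F
  K is a fork here and K is conditioned on, so the path is blocked at K.
Every path is blocked, so R and F are d-separated given {K, Q, U}.

Yes — R and F are d-separated given {K, Q, U}.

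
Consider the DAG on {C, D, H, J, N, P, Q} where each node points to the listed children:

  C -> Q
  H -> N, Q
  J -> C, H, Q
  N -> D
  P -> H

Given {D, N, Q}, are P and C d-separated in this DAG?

Enumerating the 4 paths from P to C and testing each for blocking by {D, N, Q}:
Path 1: P → H ← J → C
  H is a collider and its descendant D is conditioned on, which opens it; J is a fork and J is not conditioned on — no node blocks this path, so it is active.
Path 2: P → H ← J → Q ← C
  H is a collider and its descendant D is conditioned on, which opens it; J is a fork and J is not conditioned on; Q is a collider and Q is conditioned on, which opens it — no node blocks this path, so it is active.
Path 3: P → H → Q ← C
  H is a chain and H is not conditioned on; Q is a collider and Q is conditioned on, which opens it — no node blocks this path, so it is active.
Path 4: P → H → Q ← J → C
  H is a chain and H is not conditioned on; Q is a collider and Q is conditioned on, which opens it; J is a fork and J is not conditioned on — no node blocks this path, so it is active.
Since the path P → H ← J → C is active, P and C are not d-separated given {D, N, Q}.

No — P and C are not d-separated given {D, N, Q}.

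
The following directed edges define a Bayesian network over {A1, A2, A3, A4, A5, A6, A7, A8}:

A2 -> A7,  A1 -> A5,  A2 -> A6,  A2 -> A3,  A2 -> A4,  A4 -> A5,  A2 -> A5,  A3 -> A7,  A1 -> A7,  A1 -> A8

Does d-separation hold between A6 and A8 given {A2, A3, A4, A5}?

4 paths connect A6 and A8; each must be blocked for d-separation to hold:
Path 1: A6 ← A2 → A7 ← A1 → A8
  A2 is a fork here and A2 is conditioned on, so the path is blocked at A2.
Path 2: A6 ← A2 → A5 ← A1 → A8
  A2 is a fork here and A2 is conditioned on, so the path is blocked at A2.
Path 3: A6 ← A2 → A4 → A5 ← A1 → A8
  A2 is a fork here and A2 is conditioned on, so the path is blocked at A2.
Path 4: A6 ← A2 → A3 → A7 ← A1 → A8
  A2 is a fork here and A2 is conditioned on, so the path is blocked at A2.
All paths are blocked; A6 ⊥ A8 | {A2, A3, A4, A5} holds.

Yes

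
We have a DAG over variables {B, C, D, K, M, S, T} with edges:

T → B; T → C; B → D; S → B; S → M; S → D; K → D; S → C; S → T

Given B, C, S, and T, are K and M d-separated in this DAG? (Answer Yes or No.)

4 paths connect K and M; each must be blocked for d-separation to hold:
Path 1: K → D ← B ← T → C ← S → M
  D is a collider here and neither D nor any of its descendants is conditioned on, so the collider stays closed — the path is blocked at D.
Path 2: K → D ← B ← T ← S → M
  D is a collider here and neither D nor any of its descendants is conditioned on, so the collider stays closed — the path is blocked at D.
Path 3: K → D ← B ← S → M
  D is a collider here and neither D nor any of its descendants is conditioned on, so the collider stays closed — the path is blocked at D.
Path 4: K → D ← S → M
  D is a collider here and neither D nor any of its descendants is conditioned on, so the collider stays closed — the path is blocked at D.
All paths are blocked; K ⊥ M | {B, C, S, T} holds.

Yes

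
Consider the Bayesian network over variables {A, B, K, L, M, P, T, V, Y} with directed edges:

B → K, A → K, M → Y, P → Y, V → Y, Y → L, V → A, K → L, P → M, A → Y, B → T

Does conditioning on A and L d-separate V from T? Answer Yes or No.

No

Enumerating the 4 paths from V to T and testing each for blocking by {A, L}:
Path 1: V → Y → L ← K ← B → T
  Y is a chain and Y is not conditioned on; L is a collider and L is conditioned on, which opens it; K is a chain and K is not conditioned on; B is a fork and B is not conditioned on — no node blocks this path, so it is active.
Path 2: V → Y ← A → K ← B → T
  A is a fork here and A is conditioned on, so the path is blocked at A.
Path 3: V → A → K ← B → T
  A is a chain here and A is conditioned on, so the path is blocked at A.
Path 4: V → A → Y → L ← K ← B → T
  A is a chain here and A is conditioned on, so the path is blocked at A.
At least one path is unblocked, so d-separation fails.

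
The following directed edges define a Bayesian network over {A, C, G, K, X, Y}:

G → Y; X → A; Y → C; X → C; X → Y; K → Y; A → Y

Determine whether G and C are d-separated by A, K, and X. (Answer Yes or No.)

No

3 paths connect G and C; each must be blocked for d-separation to hold:
  1. G → Y ← X → C — Y:collider[blocks]; X:fork[blocks] ⇒ blocked
  2. G → Y ← A ← X → C — Y:collider[blocks]; A:chain[blocks]; X:fork[blocks] ⇒ blocked
  3. G → Y → C — Y:chain[open] ⇒ active
Because an active path exists, G and C are not d-separated.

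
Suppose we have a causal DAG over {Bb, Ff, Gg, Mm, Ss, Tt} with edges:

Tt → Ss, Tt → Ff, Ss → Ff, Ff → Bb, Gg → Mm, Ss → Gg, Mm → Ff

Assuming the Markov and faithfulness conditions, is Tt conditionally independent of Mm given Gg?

Yes

We examine all 4 paths between Tt and Mm:
Path 1: Tt → Ss → Gg → Mm
  Gg is a chain here and Gg is conditioned on, so the path is blocked at Gg.
Path 2: Tt → Ss → Ff ← Mm
  Ff is a collider here and neither Ff nor any of its descendants is conditioned on, so the collider stays closed — the path is blocked at Ff.
Path 3: Tt → Ff ← Mm
  Ff is a collider here and neither Ff nor any of its descendants is conditioned on, so the collider stays closed — the path is blocked at Ff.
Path 4: Tt → Ff ← Ss → Gg → Mm
  Ff is a collider here and neither Ff nor any of its descendants is conditioned on, so the collider stays closed — the path is blocked at Ff.
Since every path is blocked, d-separation holds.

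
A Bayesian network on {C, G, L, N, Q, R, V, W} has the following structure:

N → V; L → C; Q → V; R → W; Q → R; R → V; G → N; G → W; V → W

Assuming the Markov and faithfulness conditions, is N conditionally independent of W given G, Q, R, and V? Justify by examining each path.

Yes

4 paths connect N and W; each must be blocked for d-separation to hold:
  1. N ← G → W — G:fork[blocks] ⇒ blocked
  2. N → V → W — V:chain[blocks] ⇒ blocked
  3. N → V ← Q → R → W — V:collider[open]; Q:fork[blocks]; R:chain[blocks] ⇒ blocked
  4. N → V ← R → W — V:collider[open]; R:fork[blocks] ⇒ blocked
All paths are blocked; N ⊥ W | {G, Q, R, V} holds.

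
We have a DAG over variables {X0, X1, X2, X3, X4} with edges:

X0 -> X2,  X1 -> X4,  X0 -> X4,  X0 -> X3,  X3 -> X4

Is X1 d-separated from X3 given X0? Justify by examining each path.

Yes — X1 and X3 are d-separated given {X0}.

2 paths connect X1 and X3; each must be blocked for d-separation to hold:
Path 1: X1 → X4 ← X0 → X3
  X4 is a collider here and neither X4 nor any of its descendants is conditioned on, so the collider stays closed — the path is blocked at X4.
Path 2: X1 → X4 ← X3
  X4 is a collider here and neither X4 nor any of its descendants is conditioned on, so the collider stays closed — the path is blocked at X4.
Since every path is blocked, d-separation holds.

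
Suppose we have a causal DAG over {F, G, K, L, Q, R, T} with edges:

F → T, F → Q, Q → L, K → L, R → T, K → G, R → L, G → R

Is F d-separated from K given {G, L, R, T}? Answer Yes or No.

No

There are 4 undirected paths between F and K; checking each against the conditioning set {G, L, R, T}:
Path 1: F → T ← R → L ← K
  R is a fork here and R is conditioned on, so the path is blocked at R.
Path 2: F → T ← R ← G ← K
  R is a chain here and R is conditioned on, so the path is blocked at R.
Path 3: F → Q → L ← K
  Q is a chain and Q is not conditioned on; L is a collider and L is conditioned on, which opens it — no node blocks this path, so it is active.
Path 4: F → Q → L ← R ← G ← K
  R is a chain here and R is conditioned on, so the path is blocked at R.
Since the path F → Q → L ← K is active, F and K are not d-separated given {G, L, R, T}.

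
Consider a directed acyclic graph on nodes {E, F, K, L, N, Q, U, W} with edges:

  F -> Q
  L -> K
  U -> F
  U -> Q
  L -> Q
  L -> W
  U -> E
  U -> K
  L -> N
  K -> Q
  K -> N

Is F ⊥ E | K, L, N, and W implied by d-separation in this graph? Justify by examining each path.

No — F and E are not d-separated given {K, L, N, W}.

We examine all 5 paths between F and E:
Path 1: F → Q ← K ← U → E
  Q is a collider here and neither Q nor any of its descendants is conditioned on, so the collider stays closed — the path is blocked at Q.
Path 2: F → Q ← L → K ← U → E
  Q is a collider here and neither Q nor any of its descendants is conditioned on, so the collider stays closed — the path is blocked at Q.
Path 3: F → Q ← L → N ← K ← U → E
  Q is a collider here and neither Q nor any of its descendants is conditioned on, so the collider stays closed — the path is blocked at Q.
Path 4: F → Q ← U → E
  Q is a collider here and neither Q nor any of its descendants is conditioned on, so the collider stays closed — the path is blocked at Q.
Path 5: F ← U → E
  U is a fork and U is not conditioned on — no node blocks this path, so it is active.
At least one path is unblocked, so d-separation fails.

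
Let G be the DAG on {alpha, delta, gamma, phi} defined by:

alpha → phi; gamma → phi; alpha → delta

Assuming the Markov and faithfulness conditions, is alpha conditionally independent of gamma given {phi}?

The only undirected path from alpha to gamma is:
  1. alpha → phi ← gamma — phi:collider[open] ⇒ active
At least one path is unblocked, so d-separation fails.

No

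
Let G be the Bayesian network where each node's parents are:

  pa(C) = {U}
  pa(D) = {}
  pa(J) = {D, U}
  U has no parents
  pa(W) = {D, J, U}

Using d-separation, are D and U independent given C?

We examine all 4 paths between D and U:
  1. D → W ← J ← U — W:collider[blocks]; J:chain[open] ⇒ blocked
  2. D → W ← U — W:collider[blocks] ⇒ blocked
  3. D → J → W ← U — J:chain[open]; W:collider[blocks] ⇒ blocked
  4. D → J ← U — J:collider[blocks] ⇒ blocked
Since every path is blocked, d-separation holds.

Yes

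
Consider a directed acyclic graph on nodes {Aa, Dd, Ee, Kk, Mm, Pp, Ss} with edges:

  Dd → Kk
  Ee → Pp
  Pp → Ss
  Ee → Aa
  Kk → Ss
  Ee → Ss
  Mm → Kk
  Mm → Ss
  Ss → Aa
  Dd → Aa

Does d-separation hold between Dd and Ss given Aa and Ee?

No — Dd and Ss are not d-separated given {Aa, Ee}.

5 paths connect Dd and Ss; each must be blocked for d-separation to hold:
  1. Dd → Aa ← Ee → Ss — Aa:collider[open]; Ee:fork[blocks] ⇒ blocked
  2. Dd → Aa ← Ee → Pp → Ss — Aa:collider[open]; Ee:fork[blocks]; Pp:chain[open] ⇒ blocked
  3. Dd → Aa ← Ss — Aa:collider[open] ⇒ active
  4. Dd → Kk ← Mm → Ss — Kk:collider[open]; Mm:fork[open] ⇒ active
  5. Dd → Kk → Ss — Kk:chain[open] ⇒ active
Since the path Dd → Aa ← Ss is active, Dd and Ss are not d-separated given {Aa, Ee}.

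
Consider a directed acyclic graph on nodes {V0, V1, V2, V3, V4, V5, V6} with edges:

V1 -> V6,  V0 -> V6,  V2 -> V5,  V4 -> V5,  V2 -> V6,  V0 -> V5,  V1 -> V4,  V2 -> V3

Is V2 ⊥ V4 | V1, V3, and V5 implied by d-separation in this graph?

No

Enumerating the 4 paths from V2 to V4 and testing each for blocking by {V1, V3, V5}:
Path 1: V2 → V5 ← V0 → V6 ← V1 → V4
  V6 is a collider here and neither V6 nor any of its descendants is conditioned on, so the collider stays closed — the path is blocked at V6.
Path 2: V2 → V5 ← V4
  V5 is a collider and V5 is conditioned on, which opens it — no node blocks this path, so it is active.
Path 3: V2 → V6 ← V1 → V4
  V6 is a collider here and neither V6 nor any of its descendants is conditioned on, so the collider stays closed — the path is blocked at V6.
Path 4: V2 → V6 ← V0 → V5 ← V4
  V6 is a collider here and neither V6 nor any of its descendants is conditioned on, so the collider stays closed — the path is blocked at V6.
At least one path is unblocked, so d-separation fails.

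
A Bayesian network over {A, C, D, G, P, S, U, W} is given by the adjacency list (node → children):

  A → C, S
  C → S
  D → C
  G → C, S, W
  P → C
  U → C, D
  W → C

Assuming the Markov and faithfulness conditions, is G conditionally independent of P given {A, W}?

There are 4 undirected paths between G and P; checking each against the conditioning set {A, W}:
  1. G → W → C ← P — W:chain[blocks]; C:collider[blocks] ⇒ blocked
  2. G → S ← C ← P — S:collider[blocks]; C:chain[open] ⇒ blocked
  3. G → S ← A → C ← P — S:collider[blocks]; A:fork[blocks]; C:collider[blocks] ⇒ blocked
  4. G → C ← P — C:collider[blocks] ⇒ blocked
All paths are blocked; G ⊥ P | {A, W} holds.

Yes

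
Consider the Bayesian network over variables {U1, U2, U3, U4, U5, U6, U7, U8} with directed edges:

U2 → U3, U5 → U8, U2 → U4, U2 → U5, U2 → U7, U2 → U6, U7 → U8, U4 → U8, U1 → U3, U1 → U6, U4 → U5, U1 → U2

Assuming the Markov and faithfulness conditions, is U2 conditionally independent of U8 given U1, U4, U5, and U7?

Yes — U2 and U8 are d-separated given {U1, U4, U5, U7}.

5 paths connect U2 and U8; each must be blocked for d-separation to hold:
Path 1: U2 → U7 → U8
  U7 is a chain here and U7 is conditioned on, so the path is blocked at U7.
Path 2: U2 → U4 → U5 → U8
  U4 is a chain here and U4 is conditioned on, so the path is blocked at U4.
Path 3: U2 → U4 → U8
  U4 is a chain here and U4 is conditioned on, so the path is blocked at U4.
Path 4: U2 → U5 ← U4 → U8
  U4 is a fork here and U4 is conditioned on, so the path is blocked at U4.
Path 5: U2 → U5 → U8
  U5 is a chain here and U5 is conditioned on, so the path is blocked at U5.
Every path is blocked, so U2 and U8 are d-separated given {U1, U4, U5, U7}.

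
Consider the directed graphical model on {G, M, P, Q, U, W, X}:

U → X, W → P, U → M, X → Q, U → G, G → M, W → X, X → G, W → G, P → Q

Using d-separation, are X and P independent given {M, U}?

No

There are 5 undirected paths between X and P; checking each against the conditioning set {M, U}:
Path 1: X → G ← W → P
  G is a collider and its descendant M is conditioned on, which opens it; W is a fork and W is not conditioned on — no node blocks this path, so it is active.
Path 2: X → Q ← P
  Q is a collider here and neither Q nor any of its descendants is conditioned on, so the collider stays closed — the path is blocked at Q.
Path 3: X ← U → M ← G ← W → P
  U is a fork here and U is conditioned on, so the path is blocked at U.
Path 4: X ← U → G ← W → P
  U is a fork here and U is conditioned on, so the path is blocked at U.
Path 5: X ← W → P
  W is a fork and W is not conditioned on — no node blocks this path, so it is active.
Because an active path exists, X and P are not d-separated.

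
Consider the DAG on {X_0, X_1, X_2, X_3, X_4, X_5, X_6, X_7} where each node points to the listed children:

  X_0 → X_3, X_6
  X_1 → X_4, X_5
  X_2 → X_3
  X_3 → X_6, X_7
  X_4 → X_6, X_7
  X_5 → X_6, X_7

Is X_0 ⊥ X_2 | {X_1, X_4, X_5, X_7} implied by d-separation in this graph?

6 paths connect X_0 and X_2; each must be blocked for d-separation to hold:
Path 1: X_0 → X_6 ← X_4 ← X_1 → X_5 → X_7 ← X_3 ← X_2
  X_6 is a collider here and neither X_6 nor any of its descendants is conditioned on, so the collider stays closed — the path is blocked at X_6.
Path 2: X_0 → X_6 ← X_4 → X_7 ← X_3 ← X_2
  X_6 is a collider here and neither X_6 nor any of its descendants is conditioned on, so the collider stays closed — the path is blocked at X_6.
Path 3: X_0 → X_6 ← X_3 ← X_2
  X_6 is a collider here and neither X_6 nor any of its descendants is conditioned on, so the collider stays closed — the path is blocked at X_6.
Path 4: X_0 → X_6 ← X_5 ← X_1 → X_4 → X_7 ← X_3 ← X_2
  X_6 is a collider here and neither X_6 nor any of its descendants is conditioned on, so the collider stays closed — the path is blocked at X_6.
Path 5: X_0 → X_6 ← X_5 → X_7 ← X_3 ← X_2
  X_6 is a collider here and neither X_6 nor any of its descendants is conditioned on, so the collider stays closed — the path is blocked at X_6.
Path 6: X_0 → X_3 ← X_2
  X_3 is a collider and its descendant X_7 is conditioned on, which opens it — no node blocks this path, so it is active.
At least one path is unblocked, so d-separation fails.

No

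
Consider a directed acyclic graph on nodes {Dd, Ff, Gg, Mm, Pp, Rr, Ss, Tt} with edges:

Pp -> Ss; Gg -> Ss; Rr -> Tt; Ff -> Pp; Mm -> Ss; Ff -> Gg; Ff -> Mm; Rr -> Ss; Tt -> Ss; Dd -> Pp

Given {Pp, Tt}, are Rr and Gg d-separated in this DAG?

Yes

We examine all 6 paths between Rr and Gg:
  1. Rr → Ss ← Gg — Ss:collider[blocks] ⇒ blocked
  2. Rr → Ss ← Mm ← Ff → Gg — Ss:collider[blocks]; Mm:chain[open]; Ff:fork[open] ⇒ blocked
  3. Rr → Ss ← Pp ← Ff → Gg — Ss:collider[blocks]; Pp:chain[blocks]; Ff:fork[open] ⇒ blocked
  4. Rr → Tt → Ss ← Gg — Tt:chain[blocks]; Ss:collider[blocks] ⇒ blocked
  5. Rr → Tt → Ss ← Mm ← Ff → Gg — Tt:chain[blocks]; Ss:collider[blocks]; Mm:chain[open]; Ff:fork[open] ⇒ blocked
  6. Rr → Tt → Ss ← Pp ← Ff → Gg — Tt:chain[blocks]; Ss:collider[blocks]; Pp:chain[blocks]; Ff:fork[open] ⇒ blocked
Every path is blocked, so Rr and Gg are d-separated given {Pp, Tt}.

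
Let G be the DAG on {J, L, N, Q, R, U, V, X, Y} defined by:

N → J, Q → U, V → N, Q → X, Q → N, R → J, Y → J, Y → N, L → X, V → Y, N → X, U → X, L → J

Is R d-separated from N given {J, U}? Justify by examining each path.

No

We examine all 6 paths between R and N:
Path 1: R → J ← N
  J is a collider and J is conditioned on, which opens it — no node blocks this path, so it is active.
Path 2: R → J ← L → X ← U ← Q → N
  X is a collider here and neither X nor any of its descendants is conditioned on, so the collider stays closed — the path is blocked at X.
Path 3: R → J ← L → X ← N
  X is a collider here and neither X nor any of its descendants is conditioned on, so the collider stays closed — the path is blocked at X.
Path 4: R → J ← L → X ← Q → N
  X is a collider here and neither X nor any of its descendants is conditioned on, so the collider stays closed — the path is blocked at X.
Path 5: R → J ← Y → N
  J is a collider and J is conditioned on, which opens it; Y is a fork and Y is not conditioned on — no node blocks this path, so it is active.
Path 6: R → J ← Y ← V → N
  J is a collider and J is conditioned on, which opens it; Y is a chain and Y is not conditioned on; V is a fork and V is not conditioned on — no node blocks this path, so it is active.
Since the path R → J ← N is active, R and N are not d-separated given {J, U}.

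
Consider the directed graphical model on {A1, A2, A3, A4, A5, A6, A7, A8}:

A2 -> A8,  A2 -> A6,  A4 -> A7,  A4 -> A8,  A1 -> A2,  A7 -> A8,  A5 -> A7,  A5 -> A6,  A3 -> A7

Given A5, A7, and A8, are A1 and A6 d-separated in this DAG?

Enumerating the 3 paths from A1 to A6 and testing each for blocking by {A5, A7, A8}:
  1. A1 → A2 → A6 — A2:chain[open] ⇒ active
  2. A1 → A2 → A8 ← A7 ← A5 → A6 — A2:chain[open]; A8:collider[open]; A7:chain[blocks]; A5:fork[blocks] ⇒ blocked
  3. A1 → A2 → A8 ← A4 → A7 ← A5 → A6 — A2:chain[open]; A8:collider[open]; A4:fork[open]; A7:collider[open]; A5:fork[blocks] ⇒ blocked
Because an active path exists, A1 and A6 are not d-separated.

No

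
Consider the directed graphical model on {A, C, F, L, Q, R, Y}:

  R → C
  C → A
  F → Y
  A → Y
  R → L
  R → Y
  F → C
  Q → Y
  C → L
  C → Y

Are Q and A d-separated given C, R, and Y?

No — Q and A are not d-separated given {C, R, Y}.

Enumerating the 5 paths from Q to A and testing each for blocking by {C, R, Y}:
  1. Q → Y ← C → A — Y:collider[open]; C:fork[blocks] ⇒ blocked
  2. Q → Y ← F → C → A — Y:collider[open]; F:fork[open]; C:chain[blocks] ⇒ blocked
  3. Q → Y ← R → C → A — Y:collider[open]; R:fork[blocks]; C:chain[blocks] ⇒ blocked
  4. Q → Y ← R → L ← C → A — Y:collider[open]; R:fork[blocks]; L:collider[blocks]; C:fork[blocks] ⇒ blocked
  5. Q → Y ← A — Y:collider[open] ⇒ active
At least one path is unblocked, so d-separation fails.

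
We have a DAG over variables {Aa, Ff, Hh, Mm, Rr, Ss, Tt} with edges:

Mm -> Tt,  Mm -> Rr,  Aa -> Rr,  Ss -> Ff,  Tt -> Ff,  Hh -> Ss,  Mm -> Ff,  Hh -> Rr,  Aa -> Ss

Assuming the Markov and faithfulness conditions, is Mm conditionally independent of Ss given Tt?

There are 4 undirected paths between Mm and Ss; checking each against the conditioning set {Tt}:
  1. Mm → Ff ← Ss — Ff:collider[blocks] ⇒ blocked
  2. Mm → Tt → Ff ← Ss — Tt:chain[blocks]; Ff:collider[blocks] ⇒ blocked
  3. Mm → Rr ← Aa → Ss — Rr:collider[blocks]; Aa:fork[open] ⇒ blocked
  4. Mm → Rr ← Hh → Ss — Rr:collider[blocks]; Hh:fork[open] ⇒ blocked
Since every path is blocked, d-separation holds.

Yes — Mm and Ss are d-separated given {Tt}.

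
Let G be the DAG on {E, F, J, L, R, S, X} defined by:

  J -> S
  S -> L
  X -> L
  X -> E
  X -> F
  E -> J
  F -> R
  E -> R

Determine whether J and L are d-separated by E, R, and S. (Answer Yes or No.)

Yes — J and L are d-separated given {E, R, S}.

3 paths connect J and L; each must be blocked for d-separation to hold:
  1. J ← E ← X → L — E:chain[blocks]; X:fork[open] ⇒ blocked
  2. J ← E → R ← F ← X → L — E:fork[blocks]; R:collider[open]; F:chain[open]; X:fork[open] ⇒ blocked
  3. J → S → L — S:chain[blocks] ⇒ blocked
All paths are blocked; J ⊥ L | {E, R, S} holds.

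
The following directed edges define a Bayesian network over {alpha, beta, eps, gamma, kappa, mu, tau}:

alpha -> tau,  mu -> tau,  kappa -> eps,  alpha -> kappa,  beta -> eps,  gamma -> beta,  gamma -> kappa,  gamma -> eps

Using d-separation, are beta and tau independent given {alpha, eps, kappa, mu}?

Yes

We examine all 4 paths between beta and tau:
  1. beta ← gamma → kappa ← alpha → tau — gamma:fork[open]; kappa:collider[open]; alpha:fork[blocks] ⇒ blocked
  2. beta ← gamma → eps ← kappa ← alpha → tau — gamma:fork[open]; eps:collider[open]; kappa:chain[blocks]; alpha:fork[blocks] ⇒ blocked
  3. beta → eps ← kappa ← alpha → tau — eps:collider[open]; kappa:chain[blocks]; alpha:fork[blocks] ⇒ blocked
  4. beta → eps ← gamma → kappa ← alpha → tau — eps:collider[open]; gamma:fork[open]; kappa:collider[open]; alpha:fork[blocks] ⇒ blocked
Every path is blocked, so beta and tau are d-separated given {alpha, eps, kappa, mu}.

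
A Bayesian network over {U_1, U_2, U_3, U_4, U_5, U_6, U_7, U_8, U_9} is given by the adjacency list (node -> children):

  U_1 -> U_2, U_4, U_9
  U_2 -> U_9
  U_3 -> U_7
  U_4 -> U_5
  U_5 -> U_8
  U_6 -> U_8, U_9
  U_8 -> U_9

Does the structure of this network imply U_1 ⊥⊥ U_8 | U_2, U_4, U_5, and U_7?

There are 5 undirected paths between U_1 and U_8; checking each against the conditioning set {U_2, U_4, U_5, U_7}:
Path 1: U_1 → U_4 → U_5 → U_8
  U_4 is a chain here and U_4 is conditioned on, so the path is blocked at U_4.
Path 2: U_1 → U_9 ← U_6 → U_8
  U_9 is a collider here and neither U_9 nor any of its descendants is conditioned on, so the collider stays closed — the path is blocked at U_9.
Path 3: U_1 → U_9 ← U_8
  U_9 is a collider here and neither U_9 nor any of its descendants is conditioned on, so the collider stays closed — the path is blocked at U_9.
Path 4: U_1 → U_2 → U_9 ← U_6 → U_8
  U_2 is a chain here and U_2 is conditioned on, so the path is blocked at U_2.
Path 5: U_1 → U_2 → U_9 ← U_8
  U_2 is a chain here and U_2 is conditioned on, so the path is blocked at U_2.
All paths are blocked; U_1 ⊥ U_8 | {U_2, U_4, U_5, U_7} holds.

Yes — U_1 and U_8 are d-separated given {U_2, U_4, U_5, U_7}.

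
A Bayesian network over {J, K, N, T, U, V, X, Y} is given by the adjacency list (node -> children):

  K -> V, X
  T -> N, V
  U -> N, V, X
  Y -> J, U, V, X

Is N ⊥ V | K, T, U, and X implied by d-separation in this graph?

6 paths connect N and V; each must be blocked for d-separation to hold:
Path 1: N ← T → V
  T is a fork here and T is conditioned on, so the path is blocked at T.
Path 2: N ← U → V
  U is a fork here and U is conditioned on, so the path is blocked at U.
Path 3: N ← U ← Y → V
  U is a chain here and U is conditioned on, so the path is blocked at U.
Path 4: N ← U ← Y → X ← K → V
  U is a chain here and U is conditioned on, so the path is blocked at U.
Path 5: N ← U → X ← K → V
  U is a fork here and U is conditioned on, so the path is blocked at U.
Path 6: N ← U → X ← Y → V
  U is a fork here and U is conditioned on, so the path is blocked at U.
Every path is blocked, so N and V are d-separated given {K, T, U, X}.

Yes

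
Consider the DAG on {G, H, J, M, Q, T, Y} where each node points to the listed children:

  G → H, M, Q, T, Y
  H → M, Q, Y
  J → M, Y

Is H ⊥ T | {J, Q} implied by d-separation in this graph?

No

There are 6 undirected paths between H and T; checking each against the conditioning set {J, Q}:
  1. H → Q ← G → T — Q:collider[open]; G:fork[open] ⇒ active
  2. H ← G → T — G:fork[open] ⇒ active
  3. H → M ← G → T — M:collider[blocks]; G:fork[open] ⇒ blocked
  4. H → M ← J → Y ← G → T — M:collider[blocks]; J:fork[blocks]; Y:collider[blocks]; G:fork[open] ⇒ blocked
  5. H → Y ← G → T — Y:collider[blocks]; G:fork[open] ⇒ blocked
  6. H → Y ← J → M ← G → T — Y:collider[blocks]; J:fork[blocks]; M:collider[blocks]; G:fork[open] ⇒ blocked
Because an active path exists, H and T are not d-separated.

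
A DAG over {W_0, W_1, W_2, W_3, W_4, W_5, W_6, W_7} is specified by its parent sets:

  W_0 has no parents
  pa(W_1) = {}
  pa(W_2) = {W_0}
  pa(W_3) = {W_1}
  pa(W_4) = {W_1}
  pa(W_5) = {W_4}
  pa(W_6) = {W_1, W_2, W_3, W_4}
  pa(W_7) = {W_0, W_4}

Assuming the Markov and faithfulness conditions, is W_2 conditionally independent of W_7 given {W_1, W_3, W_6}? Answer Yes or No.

4 paths connect W_2 and W_7; each must be blocked for d-separation to hold:
Path 1: W_2 → W_6 ← W_3 ← W_1 → W_4 → W_7
  W_3 is a chain here and W_3 is conditioned on, so the path is blocked at W_3.
Path 2: W_2 → W_6 ← W_4 → W_7
  W_6 is a collider and W_6 is conditioned on, which opens it; W_4 is a fork and W_4 is not conditioned on — no node blocks this path, so it is active.
Path 3: W_2 → W_6 ← W_1 → W_4 → W_7
  W_1 is a fork here and W_1 is conditioned on, so the path is blocked at W_1.
Path 4: W_2 ← W_0 → W_7
  W_0 is a fork and W_0 is not conditioned on — no node blocks this path, so it is active.
Because an active path exists, W_2 and W_7 are not d-separated.

No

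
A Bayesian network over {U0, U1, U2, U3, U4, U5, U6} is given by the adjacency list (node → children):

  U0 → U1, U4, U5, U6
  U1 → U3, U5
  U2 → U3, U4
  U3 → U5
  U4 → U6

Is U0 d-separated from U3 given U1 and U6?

No

There are 6 undirected paths between U0 and U3; checking each against the conditioning set {U1, U6}:
  1. U0 → U4 ← U2 → U3 — U4:collider[open]; U2:fork[open] ⇒ active
  2. U0 → U5 ← U3 — U5:collider[blocks] ⇒ blocked
  3. U0 → U5 ← U1 → U3 — U5:collider[blocks]; U1:fork[blocks] ⇒ blocked
  4. U0 → U6 ← U4 ← U2 → U3 — U6:collider[open]; U4:chain[open]; U2:fork[open] ⇒ active
  5. U0 → U1 → U5 ← U3 — U1:chain[blocks]; U5:collider[blocks] ⇒ blocked
  6. U0 → U1 → U3 — U1:chain[blocks] ⇒ blocked
Since the path U0 → U4 ← U2 → U3 is active, U0 and U3 are not d-separated given {U1, U6}.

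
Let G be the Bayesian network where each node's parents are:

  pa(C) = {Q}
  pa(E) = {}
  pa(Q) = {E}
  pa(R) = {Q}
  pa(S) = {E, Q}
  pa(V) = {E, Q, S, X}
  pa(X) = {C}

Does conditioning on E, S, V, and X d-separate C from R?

No — C and R are not d-separated given {E, S, V, X}.

There are 6 undirected paths between C and R; checking each against the conditioning set {E, S, V, X}:
  1. C ← Q → R — Q:fork[open] ⇒ active
  2. C → X → V ← Q → R — X:chain[blocks]; V:collider[open]; Q:fork[open] ⇒ blocked
  3. C → X → V ← S ← Q → R — X:chain[blocks]; V:collider[open]; S:chain[blocks]; Q:fork[open] ⇒ blocked
  4. C → X → V ← S ← E → Q → R — X:chain[blocks]; V:collider[open]; S:chain[blocks]; E:fork[blocks]; Q:chain[open] ⇒ blocked
  5. C → X → V ← E → Q → R — X:chain[blocks]; V:collider[open]; E:fork[blocks]; Q:chain[open] ⇒ blocked
  6. C → X → V ← E → S ← Q → R — X:chain[blocks]; V:collider[open]; E:fork[blocks]; S:collider[open]; Q:fork[open] ⇒ blocked
Because an active path exists, C and R are not d-separated.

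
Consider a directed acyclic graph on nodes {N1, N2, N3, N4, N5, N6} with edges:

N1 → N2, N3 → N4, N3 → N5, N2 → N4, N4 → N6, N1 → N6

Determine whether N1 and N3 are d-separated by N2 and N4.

Enumerating the 2 paths from N1 to N3 and testing each for blocking by {N2, N4}:
  1. N1 → N2 → N4 ← N3 — N2:chain[blocks]; N4:collider[open] ⇒ blocked
  2. N1 → N6 ← N4 ← N3 — N6:collider[blocks]; N4:chain[blocks] ⇒ blocked
All paths are blocked; N1 ⊥ N3 | {N2, N4} holds.

Yes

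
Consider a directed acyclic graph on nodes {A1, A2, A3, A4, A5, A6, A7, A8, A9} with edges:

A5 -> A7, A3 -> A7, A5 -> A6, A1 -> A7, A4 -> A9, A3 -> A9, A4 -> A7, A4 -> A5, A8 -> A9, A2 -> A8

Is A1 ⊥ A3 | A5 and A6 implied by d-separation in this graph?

We examine all 3 paths between A1 and A3:
Path 1: A1 → A7 ← A3
  A7 is a collider here and neither A7 nor any of its descendants is conditioned on, so the collider stays closed — the path is blocked at A7.
Path 2: A1 → A7 ← A5 ← A4 → A9 ← A3
  A7 is a collider here and neither A7 nor any of its descendants is conditioned on, so the collider stays closed — the path is blocked at A7.
Path 3: A1 → A7 ← A4 → A9 ← A3
  A7 is a collider here and neither A7 nor any of its descendants is conditioned on, so the collider stays closed — the path is blocked at A7.
Since every path is blocked, d-separation holds.

Yes — A1 and A3 are d-separated given {A5, A6}.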